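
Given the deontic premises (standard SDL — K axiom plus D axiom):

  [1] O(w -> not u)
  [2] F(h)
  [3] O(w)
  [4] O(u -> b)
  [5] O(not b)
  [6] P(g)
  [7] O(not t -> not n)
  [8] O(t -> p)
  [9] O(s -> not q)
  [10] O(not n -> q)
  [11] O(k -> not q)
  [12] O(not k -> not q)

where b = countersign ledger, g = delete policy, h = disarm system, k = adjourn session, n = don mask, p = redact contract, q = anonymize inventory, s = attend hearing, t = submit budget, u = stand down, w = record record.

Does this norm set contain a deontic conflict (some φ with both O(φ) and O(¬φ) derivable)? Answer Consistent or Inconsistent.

Consistent

Premise 4 is O(u -> b), but O(u) is not derivable from the premises, so it does not yield O(b).
So O(b) is not derivable, and the apparent clash with O(not b) does not arise.
A world satisfying every obligation exists (e.g. b=false, g=false, h=false, k=false, n=true, p=true, q=false, s=false, t=true, u=false, w=true); no atom is both obligatory and forbidden, so the set is consistent.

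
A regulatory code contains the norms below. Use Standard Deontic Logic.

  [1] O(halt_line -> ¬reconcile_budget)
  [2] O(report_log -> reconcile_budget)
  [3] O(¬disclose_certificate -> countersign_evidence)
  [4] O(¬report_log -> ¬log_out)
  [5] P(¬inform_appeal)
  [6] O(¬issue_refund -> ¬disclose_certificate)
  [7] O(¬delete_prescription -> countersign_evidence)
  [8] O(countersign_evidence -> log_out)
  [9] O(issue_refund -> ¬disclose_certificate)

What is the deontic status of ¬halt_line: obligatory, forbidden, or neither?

Premises 9 and 6 cover both cases: O(issue_refund -> ¬disclose_certificate) and O(¬issue_refund -> ¬disclose_certificate). Since issue_refund ∨ ¬issue_refund is a tautology, O(¬disclose_certificate) follows.
Premise 3 is O(¬disclose_certificate -> countersign_evidence); since O(¬disclose_certificate), deontic closure gives O(countersign_evidence).
Applying K to premise 8 (O(countersign_evidence -> log_out)) and O(countersign_evidence) yields O(log_out).
Premise 4, O(¬report_log -> ¬log_out), contraposes to O(log_out -> report_log); with O(log_out) we get O(report_log).
Applying K to premise 2 (O(report_log -> reconcile_budget)) and O(report_log) yields O(reconcile_budget).
Premise 1 is O(halt_line -> ¬reconcile_budget); contrapositively O(reconcile_budget -> ¬halt_line). Since O(reconcile_budget) holds, K gives O(¬halt_line).
Premises 5, 7 do not contribute to this derivation.
Hence ¬halt_line is obligatory.

Obligatory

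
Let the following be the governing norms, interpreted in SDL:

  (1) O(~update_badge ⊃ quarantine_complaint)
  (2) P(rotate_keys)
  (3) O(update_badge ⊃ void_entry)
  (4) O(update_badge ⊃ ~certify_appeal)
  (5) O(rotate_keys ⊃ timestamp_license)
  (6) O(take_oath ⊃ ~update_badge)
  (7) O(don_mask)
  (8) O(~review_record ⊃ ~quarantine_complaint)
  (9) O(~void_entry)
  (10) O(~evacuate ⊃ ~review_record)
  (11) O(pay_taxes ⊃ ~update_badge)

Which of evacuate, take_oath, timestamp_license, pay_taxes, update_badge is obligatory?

Premise 9 states O(~void_entry) outright.
Premise 3 is O(update_badge ⊃ void_entry); contrapositively O(~void_entry ⊃ ~update_badge). Since O(~void_entry) holds, K gives O(~update_badge).
Applying K to premise 1 (O(~update_badge ⊃ quarantine_complaint)) and O(~update_badge) yields O(quarantine_complaint).
Premise 8 is O(~review_record ⊃ ~quarantine_complaint); contrapositively O(quarantine_complaint ⊃ review_record). Since O(quarantine_complaint) holds, K gives O(review_record).
Premise 10 is O(~evacuate ⊃ ~review_record); contrapositively O(review_record ⊃ evacuate). Since O(review_record) holds, K gives O(evacuate).
So O(evacuate) holds — evacuate is obligatory. None of the other listed options is made obligatory by any chain of premises.

evacuate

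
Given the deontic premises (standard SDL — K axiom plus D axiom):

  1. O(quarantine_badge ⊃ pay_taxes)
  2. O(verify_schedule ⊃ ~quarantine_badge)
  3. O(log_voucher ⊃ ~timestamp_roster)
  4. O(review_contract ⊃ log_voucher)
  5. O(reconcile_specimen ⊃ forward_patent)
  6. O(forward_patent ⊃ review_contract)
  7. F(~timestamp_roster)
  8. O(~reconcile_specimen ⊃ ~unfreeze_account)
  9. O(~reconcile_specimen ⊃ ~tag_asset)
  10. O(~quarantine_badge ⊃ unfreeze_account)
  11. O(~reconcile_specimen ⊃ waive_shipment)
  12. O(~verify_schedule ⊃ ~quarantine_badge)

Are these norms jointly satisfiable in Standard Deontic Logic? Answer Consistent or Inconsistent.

Premises 2 and 12 are O(verify_schedule ⊃ ~quarantine_badge) and O(~verify_schedule ⊃ ~quarantine_badge); every ideal world satisfies verify_schedule or ~verify_schedule, so in either case ~quarantine_badge holds — hence O(~quarantine_badge).
Applying K to premise 10 (O(~quarantine_badge ⊃ unfreeze_account)) and O(~quarantine_badge) yields O(unfreeze_account).
Premise 8, O(~reconcile_specimen ⊃ ~unfreeze_account), contraposes to O(unfreeze_account ⊃ reconcile_specimen); with O(unfreeze_account) we get O(reconcile_specimen).
From O(reconcile_specimen) and premise 5, O(reconcile_specimen ⊃ forward_patent), we obtain O(forward_patent).
With premise 6, O(forward_patent ⊃ review_contract), the K-axiom yields O(review_contract).
From O(review_contract) and premise 4, O(review_contract ⊃ log_voucher), we obtain O(log_voucher).
With premise 3, O(log_voucher ⊃ ~timestamp_roster), the K-axiom yields O(~timestamp_roster).
However, F(~timestamp_roster) at premise 7 amounts to O(timestamp_roster).
We now have both O(~timestamp_roster) and O(timestamp_roster) — timestamp_roster is simultaneously obligatory and forbidden, violating the D-axiom.

Inconsistent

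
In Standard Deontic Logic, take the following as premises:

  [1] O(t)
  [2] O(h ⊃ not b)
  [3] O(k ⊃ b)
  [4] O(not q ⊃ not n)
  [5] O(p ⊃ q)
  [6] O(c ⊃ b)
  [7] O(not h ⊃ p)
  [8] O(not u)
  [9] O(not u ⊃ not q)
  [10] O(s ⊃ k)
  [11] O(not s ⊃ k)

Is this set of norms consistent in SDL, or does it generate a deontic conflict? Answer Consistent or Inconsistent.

By case analysis on s: premise 10 gives O(s ⊃ k) and premise 11 gives O(not s ⊃ k), so O(k) either way.
Applying K to premise 3 (O(k ⊃ b)) and O(k) yields O(b).
Premise 2 is O(h ⊃ not b); contrapositively O(b ⊃ not h). Since O(b) holds, K gives O(not h).
With premise 7, O(not h ⊃ p), the K-axiom yields O(p).
Applying K to premise 5 (O(p ⊃ q)) and O(p) yields O(q).
The contrapositive of premise 9 (O(not u ⊃ not q)) is O(q ⊃ u), and O(q) is already established, so O(u).
However, premise 8 gives O(not u).
We now have both O(u) and O(not u) — u is simultaneously obligatory and forbidden, violating the D-axiom.

Inconsistent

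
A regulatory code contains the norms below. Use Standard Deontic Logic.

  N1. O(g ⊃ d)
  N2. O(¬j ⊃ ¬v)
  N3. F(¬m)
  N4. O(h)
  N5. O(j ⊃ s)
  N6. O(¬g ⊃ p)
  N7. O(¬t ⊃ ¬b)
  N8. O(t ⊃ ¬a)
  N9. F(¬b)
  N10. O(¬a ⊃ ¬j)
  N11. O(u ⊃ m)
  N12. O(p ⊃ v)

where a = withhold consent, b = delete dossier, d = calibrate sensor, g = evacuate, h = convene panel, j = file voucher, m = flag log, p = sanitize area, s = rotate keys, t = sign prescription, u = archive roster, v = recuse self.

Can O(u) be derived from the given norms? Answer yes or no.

Premise 11 is O(u ⊃ m); even if O(m) held, inferring O(u) would be affirming the consequent — invalid.
No other premise forces O(u). An ideal world satisfying every premise can still have u false, so O(u) is not derivable.

No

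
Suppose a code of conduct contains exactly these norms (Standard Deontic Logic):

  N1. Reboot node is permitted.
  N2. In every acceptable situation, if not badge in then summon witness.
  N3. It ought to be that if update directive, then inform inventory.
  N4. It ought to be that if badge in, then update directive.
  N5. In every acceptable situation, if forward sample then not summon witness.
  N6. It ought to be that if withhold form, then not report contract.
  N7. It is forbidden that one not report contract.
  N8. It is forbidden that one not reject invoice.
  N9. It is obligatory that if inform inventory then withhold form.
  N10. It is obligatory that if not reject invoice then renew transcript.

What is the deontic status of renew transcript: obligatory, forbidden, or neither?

Premise 10 is O(¬reject_invoice → renew_transcript), but O(¬reject_invoice) is not derivable from the premises, so it does not yield O(renew_transcript).
No premise or chain of K-axiom applications forces O(renew_transcript), and none forces O(¬renew_transcript). So renew_transcript is neither obligatory nor forbidden under these norms.

Neither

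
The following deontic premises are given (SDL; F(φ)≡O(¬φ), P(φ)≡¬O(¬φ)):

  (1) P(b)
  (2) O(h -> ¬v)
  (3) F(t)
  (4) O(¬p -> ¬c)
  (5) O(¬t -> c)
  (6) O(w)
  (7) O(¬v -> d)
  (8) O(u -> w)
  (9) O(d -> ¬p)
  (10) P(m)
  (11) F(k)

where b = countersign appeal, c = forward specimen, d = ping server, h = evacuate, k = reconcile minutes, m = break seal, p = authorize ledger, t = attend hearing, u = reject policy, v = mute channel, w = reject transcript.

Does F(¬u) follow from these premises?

No

Premise 8 is O(u -> w); even if O(w) held, inferring O(u) would be affirming the consequent — invalid.
No other premise forces O(u). An ideal world satisfying every premise can still have ¬u true, so F(¬u) is not derivable.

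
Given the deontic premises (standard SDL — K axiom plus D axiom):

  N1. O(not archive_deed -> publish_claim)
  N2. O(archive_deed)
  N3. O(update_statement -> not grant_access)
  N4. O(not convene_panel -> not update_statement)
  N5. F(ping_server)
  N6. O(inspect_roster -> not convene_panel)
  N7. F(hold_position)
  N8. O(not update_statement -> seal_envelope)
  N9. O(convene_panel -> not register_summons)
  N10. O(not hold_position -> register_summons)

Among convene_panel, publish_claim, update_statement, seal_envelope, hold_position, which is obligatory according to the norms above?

seal_envelope

F(hold_position) at premise 7 means O(not hold_position).
From O(not hold_position) and premise 10, O(not hold_position -> register_summons), we obtain O(register_summons).
The contrapositive of premise 9 (O(convene_panel -> not register_summons)) is O(register_summons -> not convene_panel), and O(register_summons) is already established, so O(not convene_panel).
From O(not convene_panel) and premise 4, O(not convene_panel -> not update_statement), we obtain O(not update_statement).
From O(not update_statement) and premise 8, O(not update_statement -> seal_envelope), we obtain O(seal_envelope).
So O(seal_envelope) holds — seal_envelope is obligatory. None of the other listed options is made obligatory by any chain of premises.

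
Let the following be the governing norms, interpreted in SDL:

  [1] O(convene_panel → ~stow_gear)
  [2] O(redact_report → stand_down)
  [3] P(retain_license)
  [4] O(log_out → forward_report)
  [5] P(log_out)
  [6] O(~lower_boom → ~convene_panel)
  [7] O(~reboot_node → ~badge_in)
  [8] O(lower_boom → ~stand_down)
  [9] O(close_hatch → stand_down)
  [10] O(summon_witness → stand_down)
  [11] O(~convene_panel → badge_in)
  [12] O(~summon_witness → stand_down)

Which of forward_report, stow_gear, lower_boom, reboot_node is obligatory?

reboot_node

Premises 10 and 12 cover both cases: O(summon_witness → stand_down) and O(~summon_witness → stand_down). Since summon_witness ∨ ~summon_witness is a tautology, O(stand_down) follows.
Premise 8, O(lower_boom → ~stand_down), contraposes to O(stand_down → ~lower_boom); with O(stand_down) we get O(~lower_boom).
Premise 6 is O(~lower_boom → ~convene_panel); since O(~lower_boom), deontic closure gives O(~convene_panel).
Applying K to premise 11 (O(~convene_panel → badge_in)) and O(~convene_panel) yields O(badge_in).
The contrapositive of premise 7 (O(~reboot_node → ~badge_in)) is O(badge_in → reboot_node), and O(badge_in) is already established, so O(reboot_node).
So O(reboot_node) holds — reboot_node is obligatory. None of the other listed options is made obligatory by any chain of premises.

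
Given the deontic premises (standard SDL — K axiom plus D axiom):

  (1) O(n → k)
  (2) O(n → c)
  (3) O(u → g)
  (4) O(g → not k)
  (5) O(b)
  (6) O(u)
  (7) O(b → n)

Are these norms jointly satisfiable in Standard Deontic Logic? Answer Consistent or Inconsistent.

From premise 6 we have O(u).
Premise 3 is O(u → g); since O(u), deontic closure gives O(g).
With premise 4, O(g → not k), the K-axiom yields O(not k).
The contrapositive of premise 1 (O(n → k)) is O(not k → not n), and O(not k) is already established, so O(not n).
Premise 7 is O(b → n); contrapositively O(not n → not b). Since O(not n) holds, K gives O(not b).
Yet premise 5 states O(b).
We now have both O(not b) and O(b) — b is simultaneously obligatory and forbidden, violating the D-axiom.

Inconsistent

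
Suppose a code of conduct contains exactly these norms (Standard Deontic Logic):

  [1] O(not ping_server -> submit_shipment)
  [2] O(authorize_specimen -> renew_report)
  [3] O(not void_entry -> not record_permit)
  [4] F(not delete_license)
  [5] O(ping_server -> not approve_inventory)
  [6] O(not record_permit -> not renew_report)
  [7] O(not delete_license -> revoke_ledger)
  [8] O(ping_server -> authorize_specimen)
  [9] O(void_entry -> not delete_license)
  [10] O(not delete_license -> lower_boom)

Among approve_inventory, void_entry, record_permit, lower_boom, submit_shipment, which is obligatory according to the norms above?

submit_shipment

Premise 4 is F(not delete_license), i.e. O(delete_license).
Premise 9 is O(void_entry -> not delete_license); contrapositively O(delete_license -> not void_entry). Since O(delete_license) holds, K gives O(not void_entry).
Premise 3 is O(not void_entry -> not record_permit); since O(not void_entry), deontic closure gives O(not record_permit).
Premise 6 is O(not record_permit -> not renew_report); since O(not record_permit), deontic closure gives O(not renew_report).
Premise 2 is O(authorize_specimen -> renew_report); contrapositively O(not renew_report -> not authorize_specimen). Since O(not renew_report) holds, K gives O(not authorize_specimen).
The contrapositive of premise 8 (O(ping_server -> authorize_specimen)) is O(not authorize_specimen -> not ping_server), and O(not authorize_specimen) is already established, so O(not ping_server).
Premise 1 is O(not ping_server -> submit_shipment); since O(not ping_server), deontic closure gives O(submit_shipment).
So O(submit_shipment) holds — submit_shipment is obligatory. None of the other listed options is made obligatory by any chain of premises.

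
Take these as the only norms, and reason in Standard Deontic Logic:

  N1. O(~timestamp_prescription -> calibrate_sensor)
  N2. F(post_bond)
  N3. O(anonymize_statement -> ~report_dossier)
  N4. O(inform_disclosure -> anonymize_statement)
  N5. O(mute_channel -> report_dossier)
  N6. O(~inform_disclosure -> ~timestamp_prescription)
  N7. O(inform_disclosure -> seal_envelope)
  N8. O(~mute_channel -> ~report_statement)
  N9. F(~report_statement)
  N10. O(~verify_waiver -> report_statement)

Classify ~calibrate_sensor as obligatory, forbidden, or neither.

Forbidden

Premise 9, F(~report_statement), is equivalent to O(report_statement).
Premise 8, O(~mute_channel -> ~report_statement), contraposes to O(report_statement -> mute_channel); with O(report_statement) we get O(mute_channel).
From O(mute_channel) and premise 5, O(mute_channel -> report_dossier), we obtain O(report_dossier).
Premise 3 is O(anonymize_statement -> ~report_dossier); contrapositively O(report_dossier -> ~anonymize_statement). Since O(report_dossier) holds, K gives O(~anonymize_statement).
Premise 4 is O(inform_disclosure -> anonymize_statement); contrapositively O(~anonymize_statement -> ~inform_disclosure). Since O(~anonymize_statement) holds, K gives O(~inform_disclosure).
Premise 6 is O(~inform_disclosure -> ~timestamp_prescription); since O(~inform_disclosure), deontic closure gives O(~timestamp_prescription).
From O(~timestamp_prescription) and premise 1, O(~timestamp_prescription -> calibrate_sensor), we obtain O(calibrate_sensor).
Premises 2, 7, 10 do not contribute to this derivation.
Thus O(calibrate_sensor), which is F(~calibrate_sensor): ~calibrate_sensor is forbidden.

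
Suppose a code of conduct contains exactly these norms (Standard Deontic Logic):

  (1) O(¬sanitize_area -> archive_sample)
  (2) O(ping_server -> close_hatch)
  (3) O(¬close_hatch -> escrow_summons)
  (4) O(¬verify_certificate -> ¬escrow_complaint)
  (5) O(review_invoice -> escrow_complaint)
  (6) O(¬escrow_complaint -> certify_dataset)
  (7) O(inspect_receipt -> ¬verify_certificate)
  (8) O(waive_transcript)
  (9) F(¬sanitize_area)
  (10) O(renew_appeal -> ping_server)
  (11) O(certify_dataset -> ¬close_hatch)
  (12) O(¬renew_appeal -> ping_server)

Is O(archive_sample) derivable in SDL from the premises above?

Premise 1 is O(¬sanitize_area -> archive_sample), but O(¬sanitize_area) is not derivable from the premises, so it does not yield O(archive_sample).
No other premise forces O(archive_sample). An ideal world satisfying every premise can still have archive_sample false, so O(archive_sample) is not derivable.

No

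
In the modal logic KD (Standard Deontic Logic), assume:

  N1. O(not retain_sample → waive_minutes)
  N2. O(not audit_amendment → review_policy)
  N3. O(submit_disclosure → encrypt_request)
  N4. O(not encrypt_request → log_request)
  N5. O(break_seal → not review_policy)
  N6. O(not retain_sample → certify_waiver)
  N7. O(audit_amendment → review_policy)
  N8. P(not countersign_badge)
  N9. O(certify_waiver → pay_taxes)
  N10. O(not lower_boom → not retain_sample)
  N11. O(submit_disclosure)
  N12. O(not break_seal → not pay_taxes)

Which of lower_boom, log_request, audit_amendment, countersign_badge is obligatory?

lower_boom

By case analysis on audit_amendment: premise 7 gives O(audit_amendment → review_policy) and premise 2 gives O(not audit_amendment → review_policy), so O(review_policy) either way.
The contrapositive of premise 5 (O(break_seal → not review_policy)) is O(review_policy → not break_seal), and O(review_policy) is already established, so O(not break_seal).
From O(not break_seal) and premise 12, O(not break_seal → not pay_taxes), we obtain O(not pay_taxes).
Premise 9, O(certify_waiver → pay_taxes), contraposes to O(not pay_taxes → not certify_waiver); with O(not pay_taxes) we get O(not certify_waiver).
Premise 6, O(not retain_sample → certify_waiver), contraposes to O(not certify_waiver → retain_sample); with O(not certify_waiver) we get O(retain_sample).
Premise 10, O(not lower_boom → not retain_sample), contraposes to O(retain_sample → lower_boom); with O(retain_sample) we get O(lower_boom).
So O(lower_boom) holds — lower_boom is obligatory. None of the other listed options is made obligatory by any chain of premises.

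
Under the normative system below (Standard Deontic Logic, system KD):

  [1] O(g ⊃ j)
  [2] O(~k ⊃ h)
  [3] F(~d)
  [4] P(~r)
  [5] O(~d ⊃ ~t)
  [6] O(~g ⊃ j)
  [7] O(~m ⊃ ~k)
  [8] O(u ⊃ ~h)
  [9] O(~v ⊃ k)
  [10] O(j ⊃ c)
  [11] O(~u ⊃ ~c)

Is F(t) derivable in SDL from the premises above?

Premise 5 is O(~d ⊃ ~t), but O(~d) is not derivable from the premises, so it does not yield O(~t).
No other premise forces O(~t). An ideal world satisfying every premise can still have t true, so F(t) is not derivable.

No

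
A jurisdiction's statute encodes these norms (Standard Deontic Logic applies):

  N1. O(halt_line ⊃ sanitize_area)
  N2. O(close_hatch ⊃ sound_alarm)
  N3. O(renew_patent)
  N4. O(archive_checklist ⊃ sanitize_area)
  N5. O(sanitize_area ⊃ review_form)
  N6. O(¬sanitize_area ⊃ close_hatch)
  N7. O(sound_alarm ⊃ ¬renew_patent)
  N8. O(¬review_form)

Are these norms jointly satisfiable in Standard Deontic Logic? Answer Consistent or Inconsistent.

Premise 3 states O(renew_patent) outright.
Premise 7 is O(sound_alarm ⊃ ¬renew_patent); contrapositively O(renew_patent ⊃ ¬sound_alarm). Since O(renew_patent) holds, K gives O(¬sound_alarm).
Premise 2 is O(close_hatch ⊃ sound_alarm); contrapositively O(¬sound_alarm ⊃ ¬close_hatch). Since O(¬sound_alarm) holds, K gives O(¬close_hatch).
The contrapositive of premise 6 (O(¬sanitize_area ⊃ close_hatch)) is O(¬close_hatch ⊃ sanitize_area), and O(¬close_hatch) is already established, so O(sanitize_area).
From O(sanitize_area) and premise 5, O(sanitize_area ⊃ review_form), we obtain O(review_form).
But premise 8 directly asserts O(¬review_form).
We now have both O(review_form) and O(¬review_form) — review_form is simultaneously obligatory and forbidden, violating the D-axiom.

Inconsistent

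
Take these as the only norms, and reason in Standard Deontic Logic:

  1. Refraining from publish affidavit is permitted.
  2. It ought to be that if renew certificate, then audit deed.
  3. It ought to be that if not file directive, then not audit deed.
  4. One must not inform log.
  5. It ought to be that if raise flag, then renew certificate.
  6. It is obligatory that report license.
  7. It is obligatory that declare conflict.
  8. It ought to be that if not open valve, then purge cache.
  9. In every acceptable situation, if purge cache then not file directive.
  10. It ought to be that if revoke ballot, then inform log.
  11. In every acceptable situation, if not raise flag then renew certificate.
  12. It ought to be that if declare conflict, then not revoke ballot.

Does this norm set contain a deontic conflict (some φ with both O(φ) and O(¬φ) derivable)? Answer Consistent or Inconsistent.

Consistent

Premise 10 is O(revoke_ballot → inform_log), but O(revoke_ballot) is not derivable from the premises, so it does not yield O(inform_log).
So O(inform_log) is not derivable, and the apparent clash with O(¬inform_log) does not arise.
A world satisfying every obligation exists (e.g. audit_deed=true, declare_conflict=true, file_directive=true, inform_log=false, open_valve=true, publish_affidavit=false, purge_cache=false, raise_flag=false, renew_certificate=true, report_license=true, revoke_ballot=false); no atom is both obligatory and forbidden, so the set is consistent.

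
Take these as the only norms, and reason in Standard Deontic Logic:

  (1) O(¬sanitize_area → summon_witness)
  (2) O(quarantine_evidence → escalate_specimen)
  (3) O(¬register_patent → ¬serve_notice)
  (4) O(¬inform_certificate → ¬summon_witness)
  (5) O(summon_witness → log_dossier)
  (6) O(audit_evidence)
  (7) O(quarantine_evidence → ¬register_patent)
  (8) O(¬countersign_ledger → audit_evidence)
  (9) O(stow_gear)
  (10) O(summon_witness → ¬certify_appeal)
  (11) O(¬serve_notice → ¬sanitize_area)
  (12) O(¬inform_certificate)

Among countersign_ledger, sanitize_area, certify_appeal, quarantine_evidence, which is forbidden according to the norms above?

Premise 12 states O(¬inform_certificate) outright.
From O(¬inform_certificate) and premise 4, O(¬inform_certificate → ¬summon_witness), we obtain O(¬summon_witness).
The contrapositive of premise 1 (O(¬sanitize_area → summon_witness)) is O(¬summon_witness → sanitize_area), and O(¬summon_witness) is already established, so O(sanitize_area).
The contrapositive of premise 11 (O(¬serve_notice → ¬sanitize_area)) is O(sanitize_area → serve_notice), and O(sanitize_area) is already established, so O(serve_notice).
Premise 3, O(¬register_patent → ¬serve_notice), contraposes to O(serve_notice → register_patent); with O(serve_notice) we get O(register_patent).
Premise 7 is O(quarantine_evidence → ¬register_patent); contrapositively O(register_patent → ¬quarantine_evidence). Since O(register_patent) holds, K gives O(¬quarantine_evidence).
So O(¬quarantine_evidence) holds, i.e. quarantine_evidence is forbidden. None of the other listed options is forbidden under the premises.

quarantine_evidence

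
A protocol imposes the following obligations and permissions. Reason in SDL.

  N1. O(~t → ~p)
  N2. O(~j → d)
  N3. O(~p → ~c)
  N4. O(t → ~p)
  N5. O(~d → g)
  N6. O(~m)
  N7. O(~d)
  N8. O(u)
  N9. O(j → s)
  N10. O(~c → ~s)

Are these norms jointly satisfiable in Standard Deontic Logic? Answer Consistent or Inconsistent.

Inconsistent

By case analysis on t: premise 4 gives O(t → ~p) and premise 1 gives O(~t → ~p), so O(~p) either way.
Applying K to premise 3 (O(~p → ~c)) and O(~p) yields O(~c).
With premise 10, O(~c → ~s), the K-axiom yields O(~s).
Premise 9, O(j → s), contraposes to O(~s → ~j); with O(~s) we get O(~j).
From O(~j) and premise 2, O(~j → d), we obtain O(d).
Yet premise 7 states O(~d).
We now have both O(d) and O(~d) — d is simultaneously obligatory and forbidden, violating the D-axiom.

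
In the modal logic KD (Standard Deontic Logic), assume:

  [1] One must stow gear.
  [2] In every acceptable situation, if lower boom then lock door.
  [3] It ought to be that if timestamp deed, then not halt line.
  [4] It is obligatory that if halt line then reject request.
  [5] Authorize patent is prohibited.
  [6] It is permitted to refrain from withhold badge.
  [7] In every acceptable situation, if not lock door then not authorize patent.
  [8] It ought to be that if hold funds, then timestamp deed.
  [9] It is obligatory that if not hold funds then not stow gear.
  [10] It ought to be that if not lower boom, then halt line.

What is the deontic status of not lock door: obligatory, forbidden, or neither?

From premise 1 we have O(stow_gear).
Premise 9, O(¬hold_funds → ¬stow_gear), contraposes to O(stow_gear → hold_funds); with O(stow_gear) we get O(hold_funds).
Premise 8 is O(hold_funds → timestamp_deed); since O(hold_funds), deontic closure gives O(timestamp_deed).
Applying K to premise 3 (O(timestamp_deed → ¬halt_line)) and O(timestamp_deed) yields O(¬halt_line).
The contrapositive of premise 10 (O(¬lower_boom → halt_line)) is O(¬halt_line → lower_boom), and O(¬halt_line) is already established, so O(lower_boom).
Premise 2 is O(lower_boom → lock_door); since O(lower_boom), deontic closure gives O(lock_door).
Premises 4, 5, 6, 7 do not contribute to this derivation.
Thus O(lock_door), which is F(¬lock_door): ¬lock_door is forbidden.

Forbidden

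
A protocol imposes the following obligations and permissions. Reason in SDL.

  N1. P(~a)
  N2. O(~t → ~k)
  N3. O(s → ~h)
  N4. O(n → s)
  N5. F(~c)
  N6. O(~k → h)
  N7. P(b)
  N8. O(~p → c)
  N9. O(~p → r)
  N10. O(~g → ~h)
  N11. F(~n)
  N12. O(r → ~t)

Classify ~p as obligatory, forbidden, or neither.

Forbidden

Premise 11 is F(~n), i.e. O(n).
Premise 4 is O(n → s); since O(n), deontic closure gives O(s).
From O(s) and premise 3, O(s → ~h), we obtain O(~h).
The contrapositive of premise 6 (O(~k → h)) is O(~h → k), and O(~h) is already established, so O(k).
Premise 2 is O(~t → ~k); contrapositively O(k → t). Since O(k) holds, K gives O(t).
Premise 12 is O(r → ~t); contrapositively O(t → ~r). Since O(t) holds, K gives O(~r).
Premise 9, O(~p → r), contraposes to O(~r → p); with O(~r) we get O(p).
Premises 1, 5, 7, 8, 10 do not contribute to this derivation.
Thus O(p), which is F(~p): ~p is forbidden.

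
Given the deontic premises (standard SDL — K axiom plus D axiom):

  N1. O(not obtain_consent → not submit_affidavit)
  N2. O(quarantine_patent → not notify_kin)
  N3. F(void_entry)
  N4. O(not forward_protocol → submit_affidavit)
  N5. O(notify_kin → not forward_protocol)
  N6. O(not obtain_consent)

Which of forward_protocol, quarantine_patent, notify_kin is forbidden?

notify_kin

Premise 6 states O(not obtain_consent) outright.
With premise 1, O(not obtain_consent → not submit_affidavit), the K-axiom yields O(not submit_affidavit).
Premise 4, O(not forward_protocol → submit_affidavit), contraposes to O(not submit_affidavit → forward_protocol); with O(not submit_affidavit) we get O(forward_protocol).
Premise 5 is O(notify_kin → not forward_protocol); contrapositively O(forward_protocol → not notify_kin). Since O(forward_protocol) holds, K gives O(not notify_kin).
So O(not notify_kin) holds, i.e. notify_kin is forbidden. None of the other listed options is forbidden under the premises.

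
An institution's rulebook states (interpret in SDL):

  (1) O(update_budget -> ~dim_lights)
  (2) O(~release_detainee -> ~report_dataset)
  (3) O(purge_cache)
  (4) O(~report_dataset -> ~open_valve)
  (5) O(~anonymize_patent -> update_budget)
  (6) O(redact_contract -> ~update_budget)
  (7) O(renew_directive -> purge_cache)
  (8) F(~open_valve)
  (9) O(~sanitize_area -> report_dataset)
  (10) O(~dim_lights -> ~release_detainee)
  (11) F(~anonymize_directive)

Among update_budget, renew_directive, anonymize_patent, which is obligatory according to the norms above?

F(~open_valve) at premise 8 means O(open_valve).
Premise 4, O(~report_dataset -> ~open_valve), contraposes to O(open_valve -> report_dataset); with O(open_valve) we get O(report_dataset).
Premise 2 is O(~release_detainee -> ~report_dataset); contrapositively O(report_dataset -> release_detainee). Since O(report_dataset) holds, K gives O(release_detainee).
Premise 10 is O(~dim_lights -> ~release_detainee); contrapositively O(release_detainee -> dim_lights). Since O(release_detainee) holds, K gives O(dim_lights).
Premise 1, O(update_budget -> ~dim_lights), contraposes to O(dim_lights -> ~update_budget); with O(dim_lights) we get O(~update_budget).
Premise 5, O(~anonymize_patent -> update_budget), contraposes to O(~update_budget -> anonymize_patent); with O(~update_budget) we get O(anonymize_patent).
So O(anonymize_patent) holds — anonymize_patent is obligatory. None of the other listed options is made obligatory by any chain of premises.

anonymize_patent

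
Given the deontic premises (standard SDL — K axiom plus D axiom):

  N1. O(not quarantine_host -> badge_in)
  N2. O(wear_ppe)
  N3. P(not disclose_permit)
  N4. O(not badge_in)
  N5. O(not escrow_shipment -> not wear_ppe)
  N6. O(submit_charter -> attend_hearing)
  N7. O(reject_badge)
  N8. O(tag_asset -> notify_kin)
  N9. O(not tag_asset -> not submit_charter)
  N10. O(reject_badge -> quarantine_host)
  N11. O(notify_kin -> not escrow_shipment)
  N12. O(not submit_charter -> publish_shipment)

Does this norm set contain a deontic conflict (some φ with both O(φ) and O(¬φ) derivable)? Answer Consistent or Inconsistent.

Premise 1 is O(not quarantine_host -> badge_in), but O(not quarantine_host) is not derivable from the premises, so it does not yield O(badge_in).
So O(badge_in) is not derivable, and the apparent clash with O(not badge_in) does not arise.
A world satisfying every obligation exists (e.g. attend_hearing=false, badge_in=false, disclose_permit=false, escrow_shipment=true, notify_kin=false, publish_shipment=true, quarantine_host=true, reject_badge=true, submit_charter=false, tag_asset=false, wear_ppe=true); no atom is both obligatory and forbidden, so the set is consistent.

Consistent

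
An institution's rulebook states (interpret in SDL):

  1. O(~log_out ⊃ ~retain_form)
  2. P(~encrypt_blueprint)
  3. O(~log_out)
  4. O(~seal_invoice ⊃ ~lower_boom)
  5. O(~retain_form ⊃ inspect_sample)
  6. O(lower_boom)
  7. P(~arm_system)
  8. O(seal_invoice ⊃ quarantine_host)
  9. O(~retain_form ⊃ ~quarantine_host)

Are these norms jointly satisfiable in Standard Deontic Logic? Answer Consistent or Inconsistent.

Premise 6 gives O(lower_boom).
The contrapositive of premise 4 (O(~seal_invoice ⊃ ~lower_boom)) is O(lower_boom ⊃ seal_invoice), and O(lower_boom) is already established, so O(seal_invoice).
From O(seal_invoice) and premise 8, O(seal_invoice ⊃ quarantine_host), we obtain O(quarantine_host).
The contrapositive of premise 9 (O(~retain_form ⊃ ~quarantine_host)) is O(quarantine_host ⊃ retain_form), and O(quarantine_host) is already established, so O(retain_form).
Premise 1 is O(~log_out ⊃ ~retain_form); contrapositively O(retain_form ⊃ log_out). Since O(retain_form) holds, K gives O(log_out).
However, premise 3 gives O(~log_out).
We now have both O(log_out) and O(~log_out) — log_out is simultaneously obligatory and forbidden, violating the D-axiom.

Inconsistent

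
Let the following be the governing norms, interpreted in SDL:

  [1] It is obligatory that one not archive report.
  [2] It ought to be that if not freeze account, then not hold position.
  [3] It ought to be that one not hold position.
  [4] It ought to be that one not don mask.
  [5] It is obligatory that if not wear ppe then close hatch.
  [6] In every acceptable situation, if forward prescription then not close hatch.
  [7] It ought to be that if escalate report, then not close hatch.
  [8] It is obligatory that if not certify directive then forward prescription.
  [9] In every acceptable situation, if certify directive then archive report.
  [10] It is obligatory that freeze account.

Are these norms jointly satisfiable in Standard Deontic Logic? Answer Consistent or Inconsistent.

Premise 2 is O(¬freeze_account → ¬hold_position); even if O(¬hold_position) held, inferring O(¬freeze_account) would be affirming the consequent — invalid.
So O(¬freeze_account) is not derivable, and the apparent clash with O(freeze_account) does not arise.
A world satisfying every obligation exists (e.g. archive_report=false, certify_directive=false, close_hatch=false, don_mask=false, escalate_report=false, forward_prescription=true, freeze_account=true, hold_position=false, wear_ppe=true); no atom is both obligatory and forbidden, so the set is consistent.

Consistent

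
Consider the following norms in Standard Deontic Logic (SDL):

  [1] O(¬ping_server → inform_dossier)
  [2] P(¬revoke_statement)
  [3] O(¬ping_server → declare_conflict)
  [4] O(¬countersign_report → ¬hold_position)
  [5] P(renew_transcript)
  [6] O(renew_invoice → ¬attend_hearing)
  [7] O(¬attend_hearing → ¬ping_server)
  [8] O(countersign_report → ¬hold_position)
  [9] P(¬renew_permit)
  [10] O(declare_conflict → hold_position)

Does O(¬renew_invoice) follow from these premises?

Premises 4 and 8 are O(¬countersign_report → ¬hold_position) and O(countersign_report → ¬hold_position); every ideal world satisfies ¬countersign_report or countersign_report, so in either case ¬hold_position holds — hence O(¬hold_position).
The contrapositive of premise 10 (O(declare_conflict → hold_position)) is O(¬hold_position → ¬declare_conflict), and O(¬hold_position) is already established, so O(¬declare_conflict).
Premise 3 is O(¬ping_server → declare_conflict); contrapositively O(¬declare_conflict → ping_server). Since O(¬declare_conflict) holds, K gives O(ping_server).
The contrapositive of premise 7 (O(¬attend_hearing → ¬ping_server)) is O(ping_server → attend_hearing), and O(ping_server) is already established, so O(attend_hearing).
Premise 6, O(renew_invoice → ¬attend_hearing), contraposes to O(attend_hearing → ¬renew_invoice); with O(attend_hearing) we get O(¬renew_invoice).
Premises 1, 2, 5, 9 do not contribute to this derivation.
So O(¬renew_invoice) follows.

Yes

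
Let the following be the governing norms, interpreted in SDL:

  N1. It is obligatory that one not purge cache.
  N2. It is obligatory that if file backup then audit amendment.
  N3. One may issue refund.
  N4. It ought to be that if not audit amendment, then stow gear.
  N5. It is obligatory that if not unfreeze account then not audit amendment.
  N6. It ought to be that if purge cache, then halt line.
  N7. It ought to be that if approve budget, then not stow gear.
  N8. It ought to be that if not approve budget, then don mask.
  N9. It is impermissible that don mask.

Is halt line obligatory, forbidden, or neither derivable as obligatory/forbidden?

Neither

Premise 6 is O(purge_cache → halt_line), but O(purge_cache) is not derivable from the premises, so it does not yield O(halt_line).
No premise or chain of K-axiom applications forces O(halt_line), and none forces O(¬halt_line). So halt_line is neither obligatory nor forbidden under these norms.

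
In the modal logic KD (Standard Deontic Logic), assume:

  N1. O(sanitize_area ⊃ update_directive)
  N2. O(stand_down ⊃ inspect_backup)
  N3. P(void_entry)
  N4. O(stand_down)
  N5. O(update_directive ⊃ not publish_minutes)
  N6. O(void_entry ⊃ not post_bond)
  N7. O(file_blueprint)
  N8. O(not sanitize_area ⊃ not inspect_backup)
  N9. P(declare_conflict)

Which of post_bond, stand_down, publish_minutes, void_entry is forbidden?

Premise 4 states O(stand_down) outright.
Applying K to premise 2 (O(stand_down ⊃ inspect_backup)) and O(stand_down) yields O(inspect_backup).
Premise 8 is O(not sanitize_area ⊃ not inspect_backup); contrapositively O(inspect_backup ⊃ sanitize_area). Since O(inspect_backup) holds, K gives O(sanitize_area).
With premise 1, O(sanitize_area ⊃ update_directive), the K-axiom yields O(update_directive).
Premise 5 is O(update_directive ⊃ not publish_minutes); since O(update_directive), deontic closure gives O(not publish_minutes).
So O(not publish_minutes) holds, i.e. publish_minutes is forbidden. None of the other listed options is forbidden under the premises.

publish_minutes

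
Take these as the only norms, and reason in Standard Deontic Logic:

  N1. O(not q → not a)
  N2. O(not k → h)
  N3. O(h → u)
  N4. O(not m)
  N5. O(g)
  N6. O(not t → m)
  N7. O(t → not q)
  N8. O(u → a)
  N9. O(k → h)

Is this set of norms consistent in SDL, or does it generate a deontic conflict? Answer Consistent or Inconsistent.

Inconsistent

By case analysis on not k: premise 2 gives O(not k → h) and premise 9 gives O(k → h), so O(h) either way.
Applying K to premise 3 (O(h → u)) and O(h) yields O(u).
With premise 8, O(u → a), the K-axiom yields O(a).
Premise 1, O(not q → not a), contraposes to O(a → q); with O(a) we get O(q).
Premise 7, O(t → not q), contraposes to O(q → not t); with O(q) we get O(not t).
With premise 6, O(not t → m), the K-axiom yields O(m).
But premise 4 directly asserts O(not m).
We now have both O(m) and O(not m) — m is simultaneously obligatory and forbidden, violating the D-axiom.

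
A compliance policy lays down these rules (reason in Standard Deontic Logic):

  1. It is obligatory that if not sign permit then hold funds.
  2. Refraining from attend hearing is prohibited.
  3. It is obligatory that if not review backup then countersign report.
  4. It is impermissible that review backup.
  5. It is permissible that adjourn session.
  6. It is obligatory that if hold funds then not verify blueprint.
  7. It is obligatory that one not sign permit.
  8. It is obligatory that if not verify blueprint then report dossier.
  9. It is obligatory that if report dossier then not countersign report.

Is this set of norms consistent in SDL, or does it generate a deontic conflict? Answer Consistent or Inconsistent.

Inconsistent

Premise 4, F(review_backup), is equivalent to O(¬review_backup).
From O(¬review_backup) and premise 3, O(¬review_backup → countersign_report), we obtain O(countersign_report).
The contrapositive of premise 9 (O(report_dossier → ¬countersign_report)) is O(countersign_report → ¬report_dossier), and O(countersign_report) is already established, so O(¬report_dossier).
The contrapositive of premise 8 (O(¬verify_blueprint → report_dossier)) is O(¬report_dossier → verify_blueprint), and O(¬report_dossier) is already established, so O(verify_blueprint).
The contrapositive of premise 6 (O(hold_funds → ¬verify_blueprint)) is O(verify_blueprint → ¬hold_funds), and O(verify_blueprint) is already established, so O(¬hold_funds).
Premise 1, O(¬sign_permit → hold_funds), contraposes to O(¬hold_funds → sign_permit); with O(¬hold_funds) we get O(sign_permit).
But premise 7 directly asserts O(¬sign_permit).
We now have both O(sign_permit) and O(¬sign_permit) — sign_permit is simultaneously obligatory and forbidden, violating the D-axiom.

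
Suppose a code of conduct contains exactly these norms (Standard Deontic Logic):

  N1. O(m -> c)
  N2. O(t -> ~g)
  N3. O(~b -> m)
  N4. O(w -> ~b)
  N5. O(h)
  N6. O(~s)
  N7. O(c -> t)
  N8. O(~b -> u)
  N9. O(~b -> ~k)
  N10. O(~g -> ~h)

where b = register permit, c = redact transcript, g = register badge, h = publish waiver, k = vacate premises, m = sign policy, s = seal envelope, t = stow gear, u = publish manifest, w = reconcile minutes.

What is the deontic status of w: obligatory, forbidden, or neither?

Forbidden

Premise 5 gives O(h).
Premise 10, O(~g -> ~h), contraposes to O(h -> g); with O(h) we get O(g).
Premise 2 is O(t -> ~g); contrapositively O(g -> ~t). Since O(g) holds, K gives O(~t).
Premise 7, O(c -> t), contraposes to O(~t -> ~c); with O(~t) we get O(~c).
Premise 1, O(m -> c), contraposes to O(~c -> ~m); with O(~c) we get O(~m).
Premise 3 is O(~b -> m); contrapositively O(~m -> b). Since O(~m) holds, K gives O(b).
Premise 4 is O(w -> ~b); contrapositively O(b -> ~w). Since O(b) holds, K gives O(~w).
Premises 6, 8, 9 do not contribute to this derivation.
Thus O(~w), which is F(w): w is forbidden.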